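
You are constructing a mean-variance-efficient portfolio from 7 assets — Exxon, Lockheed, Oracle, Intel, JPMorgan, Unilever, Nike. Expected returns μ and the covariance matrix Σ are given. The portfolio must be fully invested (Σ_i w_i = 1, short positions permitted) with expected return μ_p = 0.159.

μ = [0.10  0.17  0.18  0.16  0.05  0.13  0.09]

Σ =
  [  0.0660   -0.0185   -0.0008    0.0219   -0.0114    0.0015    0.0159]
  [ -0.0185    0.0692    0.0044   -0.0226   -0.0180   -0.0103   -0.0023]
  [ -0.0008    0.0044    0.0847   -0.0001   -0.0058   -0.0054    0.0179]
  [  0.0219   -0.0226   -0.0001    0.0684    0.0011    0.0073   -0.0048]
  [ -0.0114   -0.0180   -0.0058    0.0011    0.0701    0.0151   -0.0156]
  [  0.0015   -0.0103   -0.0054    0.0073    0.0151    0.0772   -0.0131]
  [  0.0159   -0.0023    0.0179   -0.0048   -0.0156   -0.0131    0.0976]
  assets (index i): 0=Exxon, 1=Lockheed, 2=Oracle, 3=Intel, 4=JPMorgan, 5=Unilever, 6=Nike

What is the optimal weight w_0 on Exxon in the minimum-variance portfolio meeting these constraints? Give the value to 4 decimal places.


x=Σ⁻¹μ = [1.8912  4.7586  1.9310  3.1520  2.1996  1.8808  1.1311]
y=Σ⁻¹𝟙 = [20.0337  34.6944  10.1658  18.7653  27.0488  13.0333  12.9310]
a=μᵀx=2.306265  b=𝟙ᵀx=16.944266  c=𝟙ᵀy=136.672297  D=ac−b²=28.094357
λ₁=(c·0.159−b)/D = (136.672297·0.159−16.944266)/28.094357 = 0.170377
λ₂=(a−b·0.159)/D = (2.306265−16.944266·0.159)/28.094357 = -0.013806
w* = 0.170377·x + -0.013806·y:
  w_0 = 0.170377·1.8912 + -0.013806·20.0337 = 0.0456  (Exxon)
  w_1 = 0.170377·4.7586 + -0.013806·34.6944 = 0.3318  (Lockheed)
  w_2 = 0.170377·1.9310 + -0.013806·10.1658 = 0.1887  (Oracle)
  w_3 = 0.170377·3.1520 + -0.013806·18.7653 = 0.2780  (Intel)
  w_4 = 0.170377·2.1996 + -0.013806·27.0488 = 0.0013  (JPMorgan)
  w_5 = 0.170377·1.8808 + -0.013806·13.0333 = 0.1405  (Unilever)
  w_6 = 0.170377·1.1311 + -0.013806·12.9310 = 0.0142  (Nike)
Σw_i=1.0000  μᵀw=0.1590
σ²=wᵀΣw=λ₁·μ_p+λ₂ = 0.170377·0.159 + -0.013806 = 0.013284 ≈ 0.0133

0.0456


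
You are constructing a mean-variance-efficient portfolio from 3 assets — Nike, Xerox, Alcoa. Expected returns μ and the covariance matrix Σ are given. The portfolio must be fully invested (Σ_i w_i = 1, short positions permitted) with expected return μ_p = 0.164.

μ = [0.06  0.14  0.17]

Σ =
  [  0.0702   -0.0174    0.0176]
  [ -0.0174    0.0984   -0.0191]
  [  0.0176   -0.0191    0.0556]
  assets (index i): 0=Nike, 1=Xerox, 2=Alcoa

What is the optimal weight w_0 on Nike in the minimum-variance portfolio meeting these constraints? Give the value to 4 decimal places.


p=Σ⁻¹μ = [0.4858  2.2204  3.6665]
q=Σ⁻¹𝟙 = [13.4369  16.2904  19.3283]
a=μᵀp=0.963308  b=𝟙ᵀp=6.372691  c=𝟙ᵀq=49.055687  D=ac−b²=6.644553
λ₁=(c·0.164−b)/D = (49.055687·0.164−6.372691)/6.644553 = 0.251701
λ₂=(a−b·0.164)/D = (0.963308−6.372691·0.164)/6.644553 = -0.012313
w* = 0.251701·p + -0.012313·q:
  w_0 = 0.251701·0.4858 + -0.012313·13.4369 = -0.0432  (Nike)
  w_1 = 0.251701·2.2204 + -0.012313·16.2904 = 0.3583  (Xerox)
  w_2 = 0.251701·3.6665 + -0.012313·19.3283 = 0.6849  (Alcoa)
Σw_i=1.0000  μᵀw=0.1640
σ²=wᵀΣw=λ₁·μ_p+λ₂ = 0.251701·0.164 + -0.012313 = 0.028966 ≈ 0.0290

-0.0432


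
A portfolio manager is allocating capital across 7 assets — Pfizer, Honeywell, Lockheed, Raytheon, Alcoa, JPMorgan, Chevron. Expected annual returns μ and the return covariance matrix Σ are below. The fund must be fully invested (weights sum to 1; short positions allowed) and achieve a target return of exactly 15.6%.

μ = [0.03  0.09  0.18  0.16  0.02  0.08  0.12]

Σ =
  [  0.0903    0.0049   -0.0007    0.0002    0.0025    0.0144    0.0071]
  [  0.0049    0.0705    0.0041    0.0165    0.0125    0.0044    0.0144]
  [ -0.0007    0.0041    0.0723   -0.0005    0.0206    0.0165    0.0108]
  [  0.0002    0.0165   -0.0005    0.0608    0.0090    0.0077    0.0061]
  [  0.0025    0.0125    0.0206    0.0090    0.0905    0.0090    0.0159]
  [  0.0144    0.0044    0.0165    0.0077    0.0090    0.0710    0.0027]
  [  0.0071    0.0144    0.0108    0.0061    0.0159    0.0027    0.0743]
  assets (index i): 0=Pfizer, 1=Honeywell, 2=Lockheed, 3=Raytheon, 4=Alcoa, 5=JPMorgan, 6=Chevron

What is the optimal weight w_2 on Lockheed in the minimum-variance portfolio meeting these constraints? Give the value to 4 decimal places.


u=Σ⁻¹μ = [0.2159  0.4389  2.5093  2.5178  -0.8905  0.2699  1.1187]
v=Σ⁻¹𝟙 = [8.8097  7.3891  9.5038  12.1395  4.3352  7.4758  7.6076]
a=μᵀu=1.038522  b=𝟙ᵀu=6.179992  c=𝟙ᵀv=57.260691  D=ac−b²=21.274175
λ₁=(c·0.156−b)/D = (57.260691·0.156−6.179992)/21.274175 = 0.129390
λ₂=(a−b·0.156)/D = (1.038522−6.179992·0.156)/21.274175 = 0.003499
w* = 0.129390·u + 0.003499·v:
  w_0 = 0.129390·0.2159 + 0.003499·8.8097 = 0.0588  (Pfizer)
  w_1 = 0.129390·0.4389 + 0.003499·7.3891 = 0.0827  (Honeywell)
  w_2 = 0.129390·2.5093 + 0.003499·9.5038 = 0.3579  (Lockheed)
  w_3 = 0.129390·2.5178 + 0.003499·12.1395 = 0.3683  (Raytheon)
  w_4 = 0.129390·-0.8905 + 0.003499·4.3352 = -0.1001  (Alcoa)
  w_5 = 0.129390·0.2699 + 0.003499·7.4758 = 0.0611  (JPMorgan)
  w_6 = 0.129390·1.1187 + 0.003499·7.6076 = 0.1714  (Chevron)
Σw_i=1.0000  μᵀw=0.1560
σ²=wᵀΣw=λ₁·μ_p+λ₂ = 0.129390·0.156 + 0.003499 = 0.023684 ≈ 0.0237

0.3579


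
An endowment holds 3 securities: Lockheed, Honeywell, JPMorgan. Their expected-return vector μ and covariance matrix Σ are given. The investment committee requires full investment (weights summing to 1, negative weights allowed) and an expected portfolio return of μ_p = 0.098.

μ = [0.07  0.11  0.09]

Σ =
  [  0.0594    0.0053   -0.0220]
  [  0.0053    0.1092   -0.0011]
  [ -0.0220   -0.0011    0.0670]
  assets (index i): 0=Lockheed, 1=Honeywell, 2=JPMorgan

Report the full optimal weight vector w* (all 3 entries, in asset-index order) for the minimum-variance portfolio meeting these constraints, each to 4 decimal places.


x=Σ⁻¹μ = [1.8191  0.9387  1.9560]
y=Σ⁻¹𝟙 = [24.6836  8.1928  23.1650]
a=μᵀx=0.406644  b=𝟙ᵀx=4.713911  c=𝟙ᵀy=56.041409  D=ac−b²=0.567934
λ₁=(c·0.098−b)/D = (56.041409·0.098−4.713911)/0.567934 = 1.370135
λ₂=(a−b·0.098)/D = (0.406644−4.713911·0.098)/0.567934 = -0.097405
w* = 1.370135·x + -0.097405·y:
  w_0 = 1.370135·1.8191 + -0.097405·24.6836 = 0.0882  (Lockheed)
  w_1 = 1.370135·0.9387 + -0.097405·8.1928 = 0.4882  (Honeywell)
  w_2 = 1.370135·1.9560 + -0.097405·23.1650 = 0.4236  (JPMorgan)
Σw_i=1.0000  μᵀw=0.0980
σ²=wᵀΣw=λ₁·μ_p+λ₂ = 1.370135·0.098 + -0.097405 = 0.036869 ≈ 0.0369

0.0882  0.4882  0.4236


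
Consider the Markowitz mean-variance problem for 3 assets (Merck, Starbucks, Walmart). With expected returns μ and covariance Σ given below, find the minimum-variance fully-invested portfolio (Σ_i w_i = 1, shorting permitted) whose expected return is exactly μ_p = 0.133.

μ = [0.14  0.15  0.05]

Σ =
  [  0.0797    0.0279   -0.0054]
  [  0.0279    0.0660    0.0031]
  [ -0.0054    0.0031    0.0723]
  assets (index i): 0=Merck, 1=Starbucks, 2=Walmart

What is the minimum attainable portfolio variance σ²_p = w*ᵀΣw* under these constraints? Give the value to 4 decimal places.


0.0386

p=Σ⁻¹μ = [1.1977  1.7332  0.7067]
q=Σ⁻¹𝟙 = [9.8973  10.3041  14.1287]
a=μᵀp=0.463001  b=𝟙ᵀp=3.637658  c=𝟙ᵀq=34.329982  D=ac−b²=2.662255
λ₁=(c·0.133−b)/D = (34.329982·0.133−3.637658)/2.662255 = 0.348663
λ₂=(a−b·0.133)/D = (0.463001−3.637658·0.133)/2.662255 = -0.007816
w* = 0.348663·p + -0.007816·q:
  w_0 = 0.348663·1.1977 + -0.007816·9.8973 = 0.3403  (Merck)
  w_1 = 0.348663·1.7332 + -0.007816·10.3041 = 0.5238  (Starbucks)
  w_2 = 0.348663·0.7067 + -0.007816·14.1287 = 0.1360  (Walmart)
Σw_i=1.0000  μᵀw=0.1330
σ²=wᵀΣw=λ₁·μ_p+λ₂ = 0.348663·0.133 + -0.007816 = 0.038556 ≈ 0.0386


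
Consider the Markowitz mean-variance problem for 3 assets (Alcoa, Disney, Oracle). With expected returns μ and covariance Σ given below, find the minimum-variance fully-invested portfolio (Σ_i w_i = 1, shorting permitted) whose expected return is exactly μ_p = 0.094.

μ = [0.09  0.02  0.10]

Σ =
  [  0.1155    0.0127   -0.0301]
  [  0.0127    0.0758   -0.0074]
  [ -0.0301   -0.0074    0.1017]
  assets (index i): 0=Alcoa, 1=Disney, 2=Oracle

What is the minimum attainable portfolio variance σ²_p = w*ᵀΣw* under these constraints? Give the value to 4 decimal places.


0.0378

x=Σ⁻¹μ = [1.1014  0.2086  1.3245]
y=Σ⁻¹𝟙 = [10.9030  12.7313  13.9862]
a=μᵀx=0.235748  b=𝟙ᵀx=2.634510  c=𝟙ᵀy=37.620407  D=ac−b²=1.928284
λ₁=(c·0.094−b)/D = (37.620407·0.094−2.634510)/1.928284 = 0.467674
λ₂=(a−b·0.094)/D = (0.235748−2.634510·0.094)/1.928284 = -0.006169
w* = 0.467674·x + -0.006169·y:
  w_0 = 0.467674·1.1014 + -0.006169·10.9030 = 0.4479  (Alcoa)
  w_1 = 0.467674·0.2086 + -0.006169·12.7313 = 0.0190  (Disney)
  w_2 = 0.467674·1.3245 + -0.006169·13.9862 = 0.5331  (Oracle)
Σw_i=1.0000  μᵀw=0.0940
σ²=wᵀΣw=λ₁·μ_p+λ₂ = 0.467674·0.094 + -0.006169 = 0.037792 ≈ 0.0378


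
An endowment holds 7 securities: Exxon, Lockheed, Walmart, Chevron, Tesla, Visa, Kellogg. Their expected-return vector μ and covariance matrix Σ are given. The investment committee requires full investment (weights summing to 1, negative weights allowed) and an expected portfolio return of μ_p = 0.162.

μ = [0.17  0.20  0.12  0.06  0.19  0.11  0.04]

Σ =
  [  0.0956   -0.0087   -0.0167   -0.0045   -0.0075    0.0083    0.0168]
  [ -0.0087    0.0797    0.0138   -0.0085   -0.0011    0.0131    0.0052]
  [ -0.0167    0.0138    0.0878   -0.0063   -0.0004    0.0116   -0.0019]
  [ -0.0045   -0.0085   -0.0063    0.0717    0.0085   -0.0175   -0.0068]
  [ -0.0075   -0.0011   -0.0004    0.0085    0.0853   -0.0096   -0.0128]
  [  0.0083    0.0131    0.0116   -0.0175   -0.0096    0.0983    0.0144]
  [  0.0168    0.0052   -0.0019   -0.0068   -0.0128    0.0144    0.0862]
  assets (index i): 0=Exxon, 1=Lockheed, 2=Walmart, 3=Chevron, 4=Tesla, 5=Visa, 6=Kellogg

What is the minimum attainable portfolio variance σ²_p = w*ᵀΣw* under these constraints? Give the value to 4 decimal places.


x=Σ⁻¹μ = [2.4059  2.5493  1.4226  1.3513  2.4711  0.8605  0.2025]
y=Σ⁻¹𝟙 = [13.0158  11.8135  12.4421  18.8682  13.8274  9.1831  10.6334]
a=μᵀx=1.742918  b=𝟙ᵀx=11.263211  c=𝟙ᵀy=89.783524  D=ac−b²=29.625393
λ₁=(c·0.162−b)/D = (89.783524·0.162−11.263211)/29.625393 = 0.110774
λ₂=(a−b·0.162)/D = (1.742918−11.263211·0.162)/29.625393 = -0.002759
w* = 0.110774·x + -0.002759·y:
  w_0 = 0.110774·2.4059 + -0.002759·13.0158 = 0.2306  (Exxon)
  w_1 = 0.110774·2.5493 + -0.002759·11.8135 = 0.2498  (Lockheed)
  w_2 = 0.110774·1.4226 + -0.002759·12.4421 = 0.1233  (Walmart)
  w_3 = 0.110774·1.3513 + -0.002759·18.8682 = 0.0976  (Chevron)
  w_4 = 0.110774·2.4711 + -0.002759·13.8274 = 0.2356  (Tesla)
  w_5 = 0.110774·0.8605 + -0.002759·9.1831 = 0.0700  (Visa)
  w_6 = 0.110774·0.2025 + -0.002759·10.6334 = -0.0069  (Kellogg)
Σw_i=1.0000  μᵀw=0.1620
σ²=wᵀΣw=λ₁·μ_p+λ₂ = 0.110774·0.162 + -0.002759 = 0.015187 ≈ 0.0152

0.0152


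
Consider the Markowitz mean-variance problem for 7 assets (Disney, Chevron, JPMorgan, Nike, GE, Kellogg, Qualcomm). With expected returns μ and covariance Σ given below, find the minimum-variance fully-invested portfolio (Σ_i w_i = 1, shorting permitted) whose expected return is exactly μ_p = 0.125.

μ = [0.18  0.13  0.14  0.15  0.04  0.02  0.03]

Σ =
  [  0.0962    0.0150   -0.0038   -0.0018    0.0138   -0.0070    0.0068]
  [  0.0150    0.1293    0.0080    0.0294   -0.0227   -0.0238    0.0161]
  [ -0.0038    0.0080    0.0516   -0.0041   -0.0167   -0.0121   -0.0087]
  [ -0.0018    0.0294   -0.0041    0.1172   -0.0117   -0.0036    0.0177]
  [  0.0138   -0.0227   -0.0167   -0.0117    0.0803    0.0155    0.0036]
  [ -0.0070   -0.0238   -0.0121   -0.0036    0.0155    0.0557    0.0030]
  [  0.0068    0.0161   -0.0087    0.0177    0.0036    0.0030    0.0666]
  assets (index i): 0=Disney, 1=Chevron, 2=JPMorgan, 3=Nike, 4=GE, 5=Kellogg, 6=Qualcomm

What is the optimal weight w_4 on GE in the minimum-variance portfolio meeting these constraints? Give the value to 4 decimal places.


0.0950

u=Σ⁻¹μ = [1.8844  0.6916  3.5406  1.3972  1.0247  1.4624  0.0608]
v=Σ⁻¹𝟙 = [9.1850  8.7605  32.4543  8.1560  15.8530  25.3687  12.0317]
a=μᵀu=1.206413  b=𝟙ᵀu=10.061599  c=𝟙ᵀv=111.809108  D=ac−b²=33.652235
λ₁=(c·0.125−b)/D = (111.809108·0.125−10.061599)/33.652235 = 0.116323
λ₂=(a−b·0.125)/D = (1.206413−10.061599·0.125)/33.652235 = -0.001524
w* = 0.116323·u + -0.001524·v:
  w_0 = 0.116323·1.8844 + -0.001524·9.1850 = 0.2052  (Disney)
  w_1 = 0.116323·0.6916 + -0.001524·8.7605 = 0.0671  (Chevron)
  w_2 = 0.116323·3.5406 + -0.001524·32.4543 = 0.3624  (JPMorgan)
  w_3 = 0.116323·1.3972 + -0.001524·8.1560 = 0.1501  (Nike)
  w_4 = 0.116323·1.0247 + -0.001524·15.8530 = 0.0950  (GE)
  w_5 = 0.116323·1.4624 + -0.001524·25.3687 = 0.1314  (Kellogg)
  w_6 = 0.116323·0.0608 + -0.001524·12.0317 = -0.0113  (Qualcomm)
Σw_i=1.0000  μᵀw=0.1250
σ²=wᵀΣw=λ₁·μ_p+λ₂ = 0.116323·0.125 + -0.001524 = 0.013016 ≈ 0.0130


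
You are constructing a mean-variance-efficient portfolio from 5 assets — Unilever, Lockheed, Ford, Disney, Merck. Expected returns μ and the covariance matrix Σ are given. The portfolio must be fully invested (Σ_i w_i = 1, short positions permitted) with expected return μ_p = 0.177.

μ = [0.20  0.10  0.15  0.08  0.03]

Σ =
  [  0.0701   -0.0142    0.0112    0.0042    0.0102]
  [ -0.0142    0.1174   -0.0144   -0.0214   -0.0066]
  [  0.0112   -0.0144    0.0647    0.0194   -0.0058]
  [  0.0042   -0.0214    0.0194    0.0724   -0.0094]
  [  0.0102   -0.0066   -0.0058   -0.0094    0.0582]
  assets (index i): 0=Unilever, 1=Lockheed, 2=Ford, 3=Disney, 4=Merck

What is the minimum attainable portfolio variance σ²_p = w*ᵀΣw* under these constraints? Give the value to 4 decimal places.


u=Σ⁻¹μ = [2.7270  1.6336  1.9687  0.9770  0.5768]
v=Σ⁻¹𝟙 = [11.1699  15.8342  13.8829  16.8676  21.1280]
a=μᵀu=1.099524  b=𝟙ᵀu=7.883074  c=𝟙ᵀv=78.882544  D=ac−b²=24.590428
λ₁=(c·0.177−b)/D = (78.882544·0.177−7.883074)/24.590428 = 0.247216
λ₂=(a−b·0.177)/D = (1.099524−7.883074·0.177)/24.590428 = -0.012028
w* = 0.247216·u + -0.012028·v:
  w_0 = 0.247216·2.7270 + -0.012028·11.1699 = 0.5398  (Unilever)
  w_1 = 0.247216·1.6336 + -0.012028·15.8342 = 0.2134  (Lockheed)
  w_2 = 0.247216·1.9687 + -0.012028·13.8829 = 0.3197  (Ford)
  w_3 = 0.247216·0.9770 + -0.012028·16.8676 = 0.0386  (Disney)
  w_4 = 0.247216·0.5768 + -0.012028·21.1280 = -0.1115  (Merck)
Σw_i=1.0000  μᵀw=0.1770
σ²=wᵀΣw=λ₁·μ_p+λ₂ = 0.247216·0.177 + -0.012028 = 0.031729 ≈ 0.0317

0.0317


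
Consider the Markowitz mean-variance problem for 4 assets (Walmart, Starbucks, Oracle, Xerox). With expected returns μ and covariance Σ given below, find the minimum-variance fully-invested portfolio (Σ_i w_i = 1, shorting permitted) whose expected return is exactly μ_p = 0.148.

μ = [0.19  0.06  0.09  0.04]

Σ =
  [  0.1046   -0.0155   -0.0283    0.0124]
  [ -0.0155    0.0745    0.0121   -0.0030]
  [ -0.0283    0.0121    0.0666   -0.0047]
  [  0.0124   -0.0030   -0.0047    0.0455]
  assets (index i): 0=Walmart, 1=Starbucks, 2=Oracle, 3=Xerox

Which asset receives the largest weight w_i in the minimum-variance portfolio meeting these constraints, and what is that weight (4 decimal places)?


u=Σ⁻¹μ = [2.5198  0.9793  2.2789  0.4924]
v=Σ⁻¹𝟙 = [14.6020  14.0336  20.1525  21.0056]
a=μᵀu=0.762307  b=𝟙ᵀu=6.270338  c=𝟙ᵀv=69.793614  D=ac−b²=13.887004
λ₁=(c·0.148−b)/D = (69.793614·0.148−6.270338)/13.887004 = 0.292296
λ₂=(a−b·0.148)/D = (0.762307−6.270338·0.148)/13.887004 = -0.011932
w* = 0.292296·u + -0.011932·v:
  w_0 = 0.292296·2.5198 + -0.011932·14.6020 = 0.5623  (Walmart)
  w_1 = 0.292296·0.9793 + -0.011932·14.0336 = 0.1188  (Starbucks)
  w_2 = 0.292296·2.2789 + -0.011932·20.1525 = 0.4256  (Oracle)
  w_3 = 0.292296·0.4924 + -0.011932·21.0056 = -0.1067  (Xerox)
Σw_i=1.0000  μᵀw=0.1480
σ²=wᵀΣw=λ₁·μ_p+λ₂ = 0.292296·0.148 + -0.011932 = 0.031328 ≈ 0.0313

Walmart (0.5623)


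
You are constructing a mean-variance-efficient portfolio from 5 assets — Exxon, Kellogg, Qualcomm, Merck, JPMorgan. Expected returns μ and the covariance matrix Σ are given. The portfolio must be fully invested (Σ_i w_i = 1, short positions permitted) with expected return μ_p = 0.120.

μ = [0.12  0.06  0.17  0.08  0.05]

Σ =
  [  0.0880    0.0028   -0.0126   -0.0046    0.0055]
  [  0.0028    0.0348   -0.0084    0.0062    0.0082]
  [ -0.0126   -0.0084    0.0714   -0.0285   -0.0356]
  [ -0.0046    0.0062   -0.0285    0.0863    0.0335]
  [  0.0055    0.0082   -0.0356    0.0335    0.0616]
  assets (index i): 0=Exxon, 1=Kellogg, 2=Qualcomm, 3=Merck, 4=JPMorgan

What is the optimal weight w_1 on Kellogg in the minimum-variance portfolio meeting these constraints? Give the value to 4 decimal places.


x=Σ⁻¹μ = [1.9164  1.8929  4.6872  1.5702  2.2435]
y=Σ⁻¹𝟙 = [14.9535  28.2840  38.1504  12.7660  26.2389]
a=μᵀx=1.378160  b=𝟙ᵀx=12.310259  c=𝟙ᵀy=120.392907  D=ac−b²=14.378269
λ₁=(c·0.120−b)/D = (120.392907·0.120−12.310259)/14.378269 = 0.148619
λ₂=(a−b·0.120)/D = (1.378160−12.310259·0.120)/14.378269 = -0.006890
w* = 0.148619·x + -0.006890·y:
  w_0 = 0.148619·1.9164 + -0.006890·14.9535 = 0.1818  (Exxon)
  w_1 = 0.148619·1.8929 + -0.006890·28.2840 = 0.0864  (Kellogg)
  w_2 = 0.148619·4.6872 + -0.006890·38.1504 = 0.4337  (Qualcomm)
  w_3 = 0.148619·1.5702 + -0.006890·12.7660 = 0.1454  (Merck)
  w_4 = 0.148619·2.2435 + -0.006890·26.2389 = 0.1526  (JPMorgan)
Σw_i=1.0000  μᵀw=0.1200
σ²=wᵀΣw=λ₁·μ_p+λ₂ = 0.148619·0.120 + -0.006890 = 0.010944 ≈ 0.0109

0.0864


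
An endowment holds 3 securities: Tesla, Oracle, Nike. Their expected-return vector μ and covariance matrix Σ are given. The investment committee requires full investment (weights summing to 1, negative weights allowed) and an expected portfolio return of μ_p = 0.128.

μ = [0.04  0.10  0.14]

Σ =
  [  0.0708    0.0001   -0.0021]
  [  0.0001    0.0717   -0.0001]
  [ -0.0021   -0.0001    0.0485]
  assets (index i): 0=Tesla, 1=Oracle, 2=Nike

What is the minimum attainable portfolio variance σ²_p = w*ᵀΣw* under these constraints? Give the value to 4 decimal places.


g=Σ⁻¹μ = [0.6495  1.3979  2.9176]
h=Σ⁻¹𝟙 = [14.7359  13.9561  21.2854]
a=μᵀg=0.574232  b=𝟙ᵀg=4.965004  c=𝟙ᵀh=49.977446  D=ac−b²=4.047402
λ₁=(c·0.128−b)/D = (49.977446·0.128−4.965004)/4.047402 = 0.353834
λ₂=(a−b·0.128)/D = (0.574232−4.965004·0.128)/4.047402 = -0.015143
w* = 0.353834·g + -0.015143·h:
  w_0 = 0.353834·0.6495 + -0.015143·14.7359 = 0.0067  (Tesla)
  w_1 = 0.353834·1.3979 + -0.015143·13.9561 = 0.2833  (Oracle)
  w_2 = 0.353834·2.9176 + -0.015143·21.2854 = 0.7100  (Nike)
Σw_i=1.0000  μᵀw=0.1280
σ²=wᵀΣw=λ₁·μ_p+λ₂ = 0.353834·0.128 + -0.015143 = 0.030148 ≈ 0.0301

0.0301


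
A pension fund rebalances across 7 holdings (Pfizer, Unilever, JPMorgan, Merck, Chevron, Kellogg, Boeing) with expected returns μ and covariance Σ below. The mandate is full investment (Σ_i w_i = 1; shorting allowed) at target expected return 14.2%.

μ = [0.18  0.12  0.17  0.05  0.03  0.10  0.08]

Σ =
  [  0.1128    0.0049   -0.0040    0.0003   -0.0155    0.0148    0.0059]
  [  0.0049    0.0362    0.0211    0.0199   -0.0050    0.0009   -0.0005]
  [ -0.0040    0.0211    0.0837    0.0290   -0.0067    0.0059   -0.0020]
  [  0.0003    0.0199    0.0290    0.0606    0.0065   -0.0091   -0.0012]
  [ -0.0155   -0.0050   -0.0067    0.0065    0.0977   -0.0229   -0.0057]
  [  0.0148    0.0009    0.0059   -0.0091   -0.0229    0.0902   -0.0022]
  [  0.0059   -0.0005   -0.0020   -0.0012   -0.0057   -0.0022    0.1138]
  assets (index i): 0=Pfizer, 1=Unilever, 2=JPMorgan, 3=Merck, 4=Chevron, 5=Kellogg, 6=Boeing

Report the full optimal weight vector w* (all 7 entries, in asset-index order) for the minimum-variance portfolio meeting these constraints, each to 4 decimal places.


0.2223  0.3641  0.2713  -0.1705  0.1269  0.1008  0.0850

g=Σ⁻¹μ = [1.5387  2.7036  1.7725  -0.8859  1.1304  0.9287  0.7315]
h=Σ⁻¹𝟙 = [7.9204  21.5870  4.7370  7.7118  16.3588  14.4303  9.7345]
a=μᵀg=1.043734  b=𝟙ᵀg=7.919534  c=𝟙ᵀh=82.479668  D=ac−b²=23.367841
λ₁=(c·0.142−b)/D = (82.479668·0.142−7.919534)/23.367841 = 0.162299
λ₂=(a−b·0.142)/D = (1.043734−7.919534·0.142)/23.367841 = -0.003459
w* = 0.162299·g + -0.003459·h:
  w_0 = 0.162299·1.5387 + -0.003459·7.9204 = 0.2223  (Pfizer)
  w_1 = 0.162299·2.7036 + -0.003459·21.5870 = 0.3641  (Unilever)
  w_2 = 0.162299·1.7725 + -0.003459·4.7370 = 0.2713  (JPMorgan)
  w_3 = 0.162299·-0.8859 + -0.003459·7.7118 = -0.1705  (Merck)
  w_4 = 0.162299·1.1304 + -0.003459·16.3588 = 0.1269  (Chevron)
  w_5 = 0.162299·0.9287 + -0.003459·14.4303 = 0.1008  (Kellogg)
  w_6 = 0.162299·0.7315 + -0.003459·9.7345 = 0.0850  (Boeing)
Σw_i=1.0000  μᵀw=0.1420
σ²=wᵀΣw=λ₁·μ_p+λ₂ = 0.162299·0.142 + -0.003459 = 0.019587 ≈ 0.0196


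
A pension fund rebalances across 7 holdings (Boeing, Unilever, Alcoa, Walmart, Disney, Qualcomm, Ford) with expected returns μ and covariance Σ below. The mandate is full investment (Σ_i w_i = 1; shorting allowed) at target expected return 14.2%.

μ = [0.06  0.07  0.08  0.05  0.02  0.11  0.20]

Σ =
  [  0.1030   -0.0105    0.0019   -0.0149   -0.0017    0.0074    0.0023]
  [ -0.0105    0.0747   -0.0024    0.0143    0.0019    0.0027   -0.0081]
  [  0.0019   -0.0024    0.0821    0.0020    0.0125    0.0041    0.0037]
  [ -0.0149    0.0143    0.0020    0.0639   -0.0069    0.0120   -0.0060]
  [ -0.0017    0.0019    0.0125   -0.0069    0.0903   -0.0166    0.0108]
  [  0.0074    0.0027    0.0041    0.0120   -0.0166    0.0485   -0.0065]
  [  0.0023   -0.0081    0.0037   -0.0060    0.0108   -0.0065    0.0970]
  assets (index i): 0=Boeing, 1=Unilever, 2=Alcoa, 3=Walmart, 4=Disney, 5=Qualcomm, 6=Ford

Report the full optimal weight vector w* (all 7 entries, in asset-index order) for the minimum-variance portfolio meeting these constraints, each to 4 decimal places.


u=Σ⁻¹μ = [0.5297  1.1030  0.7169  0.4383  0.3064  2.3652  2.2656]
v=Σ⁻¹𝟙 = [11.3880  12.7796  8.4141  13.9199  13.2336  20.0874  11.5191]
a=μᵀu=0.907676  b=𝟙ᵀu=7.725086  c=𝟙ᵀv=91.341720  D=ac−b²=23.231776
λ₁=(c·0.142−b)/D = (91.341720·0.142−7.725086)/23.231776 = 0.225787
λ₂=(a−b·0.142)/D = (0.907676−7.725086·0.142)/23.231776 = -0.008148
w* = 0.225787·u + -0.008148·v:
  w_0 = 0.225787·0.5297 + -0.008148·11.3880 = 0.0268  (Boeing)
  w_1 = 0.225787·1.1030 + -0.008148·12.7796 = 0.1449  (Unilever)
  w_2 = 0.225787·0.7169 + -0.008148·8.4141 = 0.0933  (Alcoa)
  w_3 = 0.225787·0.4383 + -0.008148·13.9199 = -0.0144  (Walmart)
  w_4 = 0.225787·0.3064 + -0.008148·13.2336 = -0.0387  (Disney)
  w_5 = 0.225787·2.3652 + -0.008148·20.0874 = 0.3704  (Qualcomm)
  w_6 = 0.225787·2.2656 + -0.008148·11.5191 = 0.4177  (Ford)
Σw_i=1.0000  μᵀw=0.1420
σ²=wᵀΣw=λ₁·μ_p+λ₂ = 0.225787·0.142 + -0.008148 = 0.023914 ≈ 0.0239

0.0268  0.1449  0.0933  -0.0144  -0.0387  0.3704  0.4177


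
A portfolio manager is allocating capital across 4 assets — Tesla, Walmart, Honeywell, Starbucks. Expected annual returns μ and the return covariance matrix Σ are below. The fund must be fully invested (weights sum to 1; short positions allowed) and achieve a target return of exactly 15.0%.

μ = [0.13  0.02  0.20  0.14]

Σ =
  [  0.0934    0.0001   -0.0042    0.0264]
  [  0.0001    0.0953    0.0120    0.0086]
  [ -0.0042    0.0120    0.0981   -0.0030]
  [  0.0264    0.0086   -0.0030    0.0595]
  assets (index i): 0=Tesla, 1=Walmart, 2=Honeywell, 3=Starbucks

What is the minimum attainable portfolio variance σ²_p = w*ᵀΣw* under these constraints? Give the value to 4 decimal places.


0.0283

x=Σ⁻¹μ = [0.8957  -0.2543  2.1725  2.1018]
y=Σ⁻¹𝟙 = [7.5262  8.0813  9.9188  12.7994]
a=μᵀx=0.840105  b=𝟙ᵀx=4.915707  c=𝟙ᵀy=38.325689  D=ac−b²=8.033443
λ₁=(c·0.150−b)/D = (38.325689·0.150−4.915707)/8.033443 = 0.103710
λ₂=(a−b·0.150)/D = (0.840105−4.915707·0.150)/8.033443 = 0.012790
w* = 0.103710·x + 0.012790·y:
  w_0 = 0.103710·0.8957 + 0.012790·7.5262 = 0.1892  (Tesla)
  w_1 = 0.103710·-0.2543 + 0.012790·8.0813 = 0.0770  (Walmart)
  w_2 = 0.103710·2.1725 + 0.012790·9.9188 = 0.3522  (Honeywell)
  w_3 = 0.103710·2.1018 + 0.012790·12.7994 = 0.3817  (Starbucks)
Σw_i=1.0000  μᵀw=0.1500
σ²=wᵀΣw=λ₁·μ_p+λ₂ = 0.103710·0.150 + 0.012790 = 0.028347 ≈ 0.0283


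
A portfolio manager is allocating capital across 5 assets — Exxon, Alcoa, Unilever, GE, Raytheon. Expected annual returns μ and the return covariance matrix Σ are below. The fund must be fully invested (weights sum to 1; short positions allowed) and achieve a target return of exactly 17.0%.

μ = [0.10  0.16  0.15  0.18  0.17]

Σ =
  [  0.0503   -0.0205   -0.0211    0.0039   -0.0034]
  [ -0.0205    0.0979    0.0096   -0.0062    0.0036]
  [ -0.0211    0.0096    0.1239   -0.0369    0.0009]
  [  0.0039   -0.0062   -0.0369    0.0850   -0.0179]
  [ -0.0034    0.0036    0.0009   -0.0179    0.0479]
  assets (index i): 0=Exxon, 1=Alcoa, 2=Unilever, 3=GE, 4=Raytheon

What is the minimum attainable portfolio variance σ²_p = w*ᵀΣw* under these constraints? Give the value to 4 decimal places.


0.0135

g=Σ⁻¹μ = [4.2223  2.3101  3.0649  4.5422  5.3150]
h=Σ⁻¹𝟙 = [35.1472  16.0901  20.6148  26.9841  31.8588]
a=μᵀg=2.972725  b=𝟙ᵀg=19.454496  c=𝟙ᵀh=130.695037  D=ac−b²=10.042963
λ₁=(c·0.170−b)/D = (130.695037·0.170−19.454496)/10.042963 = 0.275184
λ₂=(a−b·0.170)/D = (2.972725−19.454496·0.170)/10.042963 = -0.033311
w* = 0.275184·g + -0.033311·h:
  w_0 = 0.275184·4.2223 + -0.033311·35.1472 = -0.0089  (Exxon)
  w_1 = 0.275184·2.3101 + -0.033311·16.0901 = 0.0997  (Alcoa)
  w_2 = 0.275184·3.0649 + -0.033311·20.6148 = 0.1567  (Unilever)
  w_3 = 0.275184·4.5422 + -0.033311·26.9841 = 0.3511  (GE)
  w_4 = 0.275184·5.3150 + -0.033311·31.8588 = 0.4013  (Raytheon)
Σw_i=1.0000  μᵀw=0.1700
σ²=wᵀΣw=λ₁·μ_p+λ₂ = 0.275184·0.170 + -0.033311 = 0.013470 ≈ 0.0135


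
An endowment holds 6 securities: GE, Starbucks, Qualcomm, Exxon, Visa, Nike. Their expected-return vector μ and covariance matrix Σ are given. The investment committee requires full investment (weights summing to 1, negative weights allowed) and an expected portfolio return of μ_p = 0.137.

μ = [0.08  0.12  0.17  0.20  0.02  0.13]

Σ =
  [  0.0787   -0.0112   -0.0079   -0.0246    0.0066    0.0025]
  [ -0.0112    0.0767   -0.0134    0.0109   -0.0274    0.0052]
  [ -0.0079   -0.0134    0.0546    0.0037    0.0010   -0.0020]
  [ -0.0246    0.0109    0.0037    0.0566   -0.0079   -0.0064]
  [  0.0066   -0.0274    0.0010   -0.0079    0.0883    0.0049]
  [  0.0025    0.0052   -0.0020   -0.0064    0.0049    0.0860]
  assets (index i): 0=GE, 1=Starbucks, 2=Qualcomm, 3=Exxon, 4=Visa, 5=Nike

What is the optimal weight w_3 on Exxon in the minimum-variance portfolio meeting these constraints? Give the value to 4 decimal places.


0.2550

x=Σ⁻¹μ = [2.9877  2.2731  3.8438  4.4658  0.9728  1.6536]
y=Σ⁻¹𝟙 = [24.9015  23.2112  25.9180  26.0978  18.0965  11.0144]
a=μᵀx=2.292834  b=𝟙ᵀx=16.196883  c=𝟙ᵀy=129.239418  D=ac−b²=33.985504
λ₁=(c·0.137−b)/D = (129.239418·0.137−16.196883)/33.985504 = 0.044399
λ₂=(a−b·0.137)/D = (2.292834−16.196883·0.137)/33.985504 = 0.002173
w* = 0.044399·x + 0.002173·y:
  w_0 = 0.044399·2.9877 + 0.002173·24.9015 = 0.1868  (GE)
  w_1 = 0.044399·2.2731 + 0.002173·23.2112 = 0.1514  (Starbucks)
  w_2 = 0.044399·3.8438 + 0.002173·25.9180 = 0.2270  (Qualcomm)
  w_3 = 0.044399·4.4658 + 0.002173·26.0978 = 0.2550  (Exxon)
  w_4 = 0.044399·0.9728 + 0.002173·18.0965 = 0.0825  (Visa)
  w_5 = 0.044399·1.6536 + 0.002173·11.0144 = 0.0974  (Nike)
Σw_i=1.0000  μᵀw=0.1370
σ²=wᵀΣw=λ₁·μ_p+λ₂ = 0.044399·0.137 + 0.002173 = 0.008256 ≈ 0.0083


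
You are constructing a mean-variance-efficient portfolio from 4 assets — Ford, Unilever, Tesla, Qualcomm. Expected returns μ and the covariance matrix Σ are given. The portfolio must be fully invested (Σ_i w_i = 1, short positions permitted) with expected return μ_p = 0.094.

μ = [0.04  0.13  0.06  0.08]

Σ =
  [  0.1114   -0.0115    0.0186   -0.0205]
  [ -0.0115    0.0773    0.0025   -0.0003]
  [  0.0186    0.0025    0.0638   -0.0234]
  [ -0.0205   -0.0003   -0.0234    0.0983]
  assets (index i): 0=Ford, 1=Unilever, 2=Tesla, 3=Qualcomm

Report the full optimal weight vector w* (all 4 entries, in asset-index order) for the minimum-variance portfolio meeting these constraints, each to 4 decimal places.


0.0941  0.4416  0.2159  0.2484

g=Σ⁻¹μ = [0.5689  1.7339  1.1511  1.2118]
h=Σ⁻¹𝟙 = [10.4564  13.9681  18.2151  16.7323]
a=μᵀg=0.414164  b=𝟙ᵀg=4.665591  c=𝟙ᵀh=59.371837  D=ac−b²=2.821954
λ₁=(c·0.094−b)/D = (59.371837·0.094−4.665591)/2.821954 = 0.324372
λ₂=(a−b·0.094)/D = (0.414164−4.665591·0.094)/2.821954 = -0.008647
w* = 0.324372·g + -0.008647·h:
  w_0 = 0.324372·0.5689 + -0.008647·10.4564 = 0.0941  (Ford)
  w_1 = 0.324372·1.7339 + -0.008647·13.9681 = 0.4416  (Unilever)
  w_2 = 0.324372·1.1511 + -0.008647·18.2151 = 0.2159  (Tesla)
  w_3 = 0.324372·1.2118 + -0.008647·16.7323 = 0.2484  (Qualcomm)
Σw_i=1.0000  μᵀw=0.0940
σ²=wᵀΣw=λ₁·μ_p+λ₂ = 0.324372·0.094 + -0.008647 = 0.021844 ≈ 0.0218


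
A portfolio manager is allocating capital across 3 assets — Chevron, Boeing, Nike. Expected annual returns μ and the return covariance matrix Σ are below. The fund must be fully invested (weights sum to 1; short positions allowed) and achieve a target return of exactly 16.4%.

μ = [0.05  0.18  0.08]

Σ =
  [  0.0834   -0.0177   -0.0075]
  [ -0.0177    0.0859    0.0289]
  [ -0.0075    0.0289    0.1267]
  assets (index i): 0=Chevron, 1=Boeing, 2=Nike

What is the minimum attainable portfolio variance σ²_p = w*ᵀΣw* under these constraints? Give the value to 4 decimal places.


0.0627

u=Σ⁻¹μ = [1.0955  2.2604  0.1807]
v=Σ⁻¹𝟙 = [15.2362  12.8047  5.8738]
a=μᵀu=0.476101  b=𝟙ᵀu=3.536568  c=𝟙ᵀv=33.914748  D=ac−b²=3.639545
λ₁=(c·0.164−b)/D = (33.914748·0.164−3.536568)/3.639545 = 0.556512
λ₂=(a−b·0.164)/D = (0.476101−3.536568·0.164)/3.639545 = -0.028546
w* = 0.556512·u + -0.028546·v:
  w_0 = 0.556512·1.0955 + -0.028546·15.2362 = 0.1747  (Chevron)
  w_1 = 0.556512·2.2604 + -0.028546·12.8047 = 0.8924  (Boeing)
  w_2 = 0.556512·0.1807 + -0.028546·5.8738 = -0.0671  (Nike)
Σw_i=1.0000  μᵀw=0.1640
σ²=wᵀΣw=λ₁·μ_p+λ₂ = 0.556512·0.164 + -0.028546 = 0.062722 ≈ 0.0627


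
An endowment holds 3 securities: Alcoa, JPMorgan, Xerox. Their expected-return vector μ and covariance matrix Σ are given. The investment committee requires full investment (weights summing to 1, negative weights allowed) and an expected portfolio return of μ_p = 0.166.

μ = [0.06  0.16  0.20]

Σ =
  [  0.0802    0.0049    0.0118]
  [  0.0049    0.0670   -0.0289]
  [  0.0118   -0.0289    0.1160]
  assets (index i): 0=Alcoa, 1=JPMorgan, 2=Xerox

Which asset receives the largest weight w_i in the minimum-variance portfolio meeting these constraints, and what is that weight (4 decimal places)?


JPMorgan (0.5317)

p=Σ⁻¹μ = [0.1558  3.4884  2.5774]
q=Σ⁻¹𝟙 = [9.4202  19.6536  12.5589]
a=μᵀp=1.082969  b=𝟙ᵀp=6.221571  c=𝟙ᵀq=41.632740  D=ac−b²=6.379005
λ₁=(c·0.166−b)/D = (41.632740·0.166−6.221571)/6.379005 = 0.108083
λ₂=(a−b·0.166)/D = (1.082969−6.221571·0.166)/6.379005 = 0.007868
w* = 0.108083·p + 0.007868·q:
  w_0 = 0.108083·0.1558 + 0.007868·9.4202 = 0.0910  (Alcoa)
  w_1 = 0.108083·3.4884 + 0.007868·19.6536 = 0.5317  (JPMorgan)
  w_2 = 0.108083·2.5774 + 0.007868·12.5589 = 0.3774  (Xerox)
Σw_i=1.0000  μᵀw=0.1660
σ²=wᵀΣw=λ₁·μ_p+λ₂ = 0.108083·0.166 + 0.007868 = 0.025809 ≈ 0.0258


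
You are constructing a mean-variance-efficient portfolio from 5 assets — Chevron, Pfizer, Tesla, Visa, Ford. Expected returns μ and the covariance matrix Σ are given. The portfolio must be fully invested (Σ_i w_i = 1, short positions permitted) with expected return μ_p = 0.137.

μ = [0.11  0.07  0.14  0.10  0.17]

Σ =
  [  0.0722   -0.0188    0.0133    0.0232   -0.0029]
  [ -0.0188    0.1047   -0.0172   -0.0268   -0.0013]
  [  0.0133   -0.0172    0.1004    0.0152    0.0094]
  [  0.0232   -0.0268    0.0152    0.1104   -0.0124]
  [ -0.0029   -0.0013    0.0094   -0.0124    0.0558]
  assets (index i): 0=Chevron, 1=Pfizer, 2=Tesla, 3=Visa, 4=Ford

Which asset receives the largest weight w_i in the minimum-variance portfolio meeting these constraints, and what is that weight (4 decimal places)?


x=Σ⁻¹μ = [1.4718  1.4327  0.9618  1.1776  3.2561]
y=Σ⁻¹𝟙 = [13.9372  16.4217  7.2987  11.3942  20.3306]
a=μᵀx=1.068142  b=𝟙ᵀx=8.300048  c=𝟙ᵀy=69.382379  D=ac−b²=5.219413
λ₁=(c·0.137−b)/D = (69.382379·0.137−8.300048)/5.219413 = 0.230934
λ₂=(a−b·0.137)/D = (1.068142−8.300048·0.137)/5.219413 = -0.013213
w* = 0.230934·x + -0.013213·y:
  w_0 = 0.230934·1.4718 + -0.013213·13.9372 = 0.1557  (Chevron)
  w_1 = 0.230934·1.4327 + -0.013213·16.4217 = 0.1139  (Pfizer)
  w_2 = 0.230934·0.9618 + -0.013213·7.2987 = 0.1257  (Tesla)
  w_3 = 0.230934·1.1776 + -0.013213·11.3942 = 0.1214  (Visa)
  w_4 = 0.230934·3.2561 + -0.013213·20.3306 = 0.4833  (Ford)
Σw_i=1.0000  μᵀw=0.1370
σ²=wᵀΣw=λ₁·μ_p+λ₂ = 0.230934·0.137 + -0.013213 = 0.018425 ≈ 0.0184

Ford (0.4833)


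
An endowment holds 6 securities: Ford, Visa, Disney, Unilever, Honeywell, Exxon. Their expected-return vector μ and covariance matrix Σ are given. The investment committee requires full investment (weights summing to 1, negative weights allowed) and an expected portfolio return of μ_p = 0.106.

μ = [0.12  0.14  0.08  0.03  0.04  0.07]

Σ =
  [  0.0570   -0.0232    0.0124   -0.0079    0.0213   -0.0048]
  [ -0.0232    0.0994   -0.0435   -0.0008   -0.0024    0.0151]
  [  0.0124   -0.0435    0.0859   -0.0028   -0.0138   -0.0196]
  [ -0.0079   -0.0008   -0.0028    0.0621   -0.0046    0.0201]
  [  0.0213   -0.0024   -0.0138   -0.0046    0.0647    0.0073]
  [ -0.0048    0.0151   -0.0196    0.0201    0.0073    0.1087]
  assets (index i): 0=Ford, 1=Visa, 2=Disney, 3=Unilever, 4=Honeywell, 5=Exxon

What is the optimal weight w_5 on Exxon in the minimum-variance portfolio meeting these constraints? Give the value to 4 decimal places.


0.0608

p=Σ⁻¹μ = [2.9111  2.9822  2.2208  0.8179  0.2356  0.5916]
q=Σ⁻¹𝟙 = [19.3436  25.7888  26.6745  19.1604  16.3469  6.6403]
a=μᵀp=1.019869  b=𝟙ᵀp=9.759133  c=𝟙ᵀq=113.954488  D=ac−b²=20.977971
λ₁=(c·0.106−b)/D = (113.954488·0.106−9.759133)/20.977971 = 0.110594
λ₂=(a−b·0.106)/D = (1.019869−9.759133·0.106)/20.977971 = -0.000696
w* = 0.110594·p + -0.000696·q:
  w_0 = 0.110594·2.9111 + -0.000696·19.3436 = 0.3085  (Ford)
  w_1 = 0.110594·2.9822 + -0.000696·25.7888 = 0.3119  (Visa)
  w_2 = 0.110594·2.2208 + -0.000696·26.6745 = 0.2270  (Disney)
  w_3 = 0.110594·0.8179 + -0.000696·19.1604 = 0.0771  (Unilever)
  w_4 = 0.110594·0.2356 + -0.000696·16.3469 = 0.0147  (Honeywell)
  w_5 = 0.110594·0.5916 + -0.000696·6.6403 = 0.0608  (Exxon)
Σw_i=1.0000  μᵀw=0.1060
σ²=wᵀΣw=λ₁·μ_p+λ₂ = 0.110594·0.106 + -0.000696 = 0.011027 ≈ 0.0110


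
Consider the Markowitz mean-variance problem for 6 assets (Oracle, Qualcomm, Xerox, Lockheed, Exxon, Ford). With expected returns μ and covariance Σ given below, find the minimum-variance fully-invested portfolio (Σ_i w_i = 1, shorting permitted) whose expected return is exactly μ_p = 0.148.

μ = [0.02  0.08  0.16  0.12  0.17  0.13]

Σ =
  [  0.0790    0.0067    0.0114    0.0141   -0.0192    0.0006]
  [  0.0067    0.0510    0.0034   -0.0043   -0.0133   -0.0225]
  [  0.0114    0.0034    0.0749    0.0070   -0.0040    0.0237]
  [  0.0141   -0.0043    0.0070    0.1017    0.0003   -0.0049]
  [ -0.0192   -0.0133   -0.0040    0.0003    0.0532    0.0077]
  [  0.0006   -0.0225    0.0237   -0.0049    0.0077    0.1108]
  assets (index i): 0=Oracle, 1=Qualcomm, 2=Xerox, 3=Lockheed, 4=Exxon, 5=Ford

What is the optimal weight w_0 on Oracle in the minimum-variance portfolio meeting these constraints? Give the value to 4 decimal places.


x=Σ⁻¹μ = [0.5330  3.0935  1.6400  1.1704  4.1022  1.2145]
y=Σ⁻¹𝟙 = [14.7678  31.3636  6.6086  9.1528  30.6507  12.1754]
a=μᵀx=1.516243  b=𝟙ᵀx=11.753582  c=𝟙ᵀy=104.718965  D=ac−b²=20.632659
λ₁=(c·0.148−b)/D = (104.718965·0.148−11.753582)/20.632659 = 0.181500
λ₂=(a−b·0.148)/D = (1.516243−11.753582·0.148)/20.632659 = -0.010822
w* = 0.181500·x + -0.010822·y:
  w_0 = 0.181500·0.5330 + -0.010822·14.7678 = -0.0631  (Oracle)
  w_1 = 0.181500·3.0935 + -0.010822·31.3636 = 0.2221  (Qualcomm)
  w_2 = 0.181500·1.6400 + -0.010822·6.6086 = 0.2261  (Xerox)
  w_3 = 0.181500·1.1704 + -0.010822·9.1528 = 0.1134  (Lockheed)
  w_4 = 0.181500·4.1022 + -0.010822·30.6507 = 0.4128  (Exxon)
  w_5 = 0.181500·1.2145 + -0.010822·12.1754 = 0.0887  (Ford)
Σw_i=1.0000  μᵀw=0.1480
σ²=wᵀΣw=λ₁·μ_p+λ₂ = 0.181500·0.148 + -0.010822 = 0.016040 ≈ 0.0160

-0.0631


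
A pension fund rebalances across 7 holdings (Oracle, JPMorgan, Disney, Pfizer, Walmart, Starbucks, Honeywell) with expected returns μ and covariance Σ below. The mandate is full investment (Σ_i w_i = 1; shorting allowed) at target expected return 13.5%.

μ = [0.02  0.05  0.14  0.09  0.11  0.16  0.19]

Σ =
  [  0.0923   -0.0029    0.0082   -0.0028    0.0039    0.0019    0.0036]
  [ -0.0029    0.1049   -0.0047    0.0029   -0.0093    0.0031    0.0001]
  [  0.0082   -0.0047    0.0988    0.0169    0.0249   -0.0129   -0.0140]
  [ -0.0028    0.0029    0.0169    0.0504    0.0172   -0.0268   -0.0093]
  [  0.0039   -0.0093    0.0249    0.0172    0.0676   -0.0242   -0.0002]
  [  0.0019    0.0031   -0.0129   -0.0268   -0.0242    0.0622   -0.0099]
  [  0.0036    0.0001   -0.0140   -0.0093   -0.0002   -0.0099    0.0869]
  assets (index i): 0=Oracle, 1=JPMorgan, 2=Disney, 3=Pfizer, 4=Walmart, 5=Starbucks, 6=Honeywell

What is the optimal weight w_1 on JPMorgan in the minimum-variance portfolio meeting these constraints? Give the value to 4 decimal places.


x=Σ⁻¹μ = [-0.1270  0.4266  1.4369  4.4866  2.2687  6.2449  3.6195]
y=Σ⁻¹𝟙 = [9.0965  9.4102  7.2775  38.3245  19.0044  44.1635  21.4687]
a=μᵀx=2.560198  b=𝟙ᵀx=18.356197  c=𝟙ᵀy=148.745344  D=ac−b²=43.867532
λ₁=(c·0.135−b)/D = (148.745344·0.135−18.356197)/43.867532 = 0.039310
λ₂=(a−b·0.135)/D = (2.560198−18.356197·0.135)/43.867532 = 0.001872
w* = 0.039310·x + 0.001872·y:
  w_0 = 0.039310·-0.1270 + 0.001872·9.0965 = 0.0120  (Oracle)
  w_1 = 0.039310·0.4266 + 0.001872·9.4102 = 0.0344  (JPMorgan)
  w_2 = 0.039310·1.4369 + 0.001872·7.2775 = 0.0701  (Disney)
  w_3 = 0.039310·4.4866 + 0.001872·38.3245 = 0.2481  (Pfizer)
  w_4 = 0.039310·2.2687 + 0.001872·19.0044 = 0.1248  (Walmart)
  w_5 = 0.039310·6.2449 + 0.001872·44.1635 = 0.3282  (Starbucks)
  w_6 = 0.039310·3.6195 + 0.001872·21.4687 = 0.1825  (Honeywell)
Σw_i=1.0000  μᵀw=0.1350
σ²=wᵀΣw=λ₁·μ_p+λ₂ = 0.039310·0.135 + 0.001872 = 0.007179 ≈ 0.0072

0.0344


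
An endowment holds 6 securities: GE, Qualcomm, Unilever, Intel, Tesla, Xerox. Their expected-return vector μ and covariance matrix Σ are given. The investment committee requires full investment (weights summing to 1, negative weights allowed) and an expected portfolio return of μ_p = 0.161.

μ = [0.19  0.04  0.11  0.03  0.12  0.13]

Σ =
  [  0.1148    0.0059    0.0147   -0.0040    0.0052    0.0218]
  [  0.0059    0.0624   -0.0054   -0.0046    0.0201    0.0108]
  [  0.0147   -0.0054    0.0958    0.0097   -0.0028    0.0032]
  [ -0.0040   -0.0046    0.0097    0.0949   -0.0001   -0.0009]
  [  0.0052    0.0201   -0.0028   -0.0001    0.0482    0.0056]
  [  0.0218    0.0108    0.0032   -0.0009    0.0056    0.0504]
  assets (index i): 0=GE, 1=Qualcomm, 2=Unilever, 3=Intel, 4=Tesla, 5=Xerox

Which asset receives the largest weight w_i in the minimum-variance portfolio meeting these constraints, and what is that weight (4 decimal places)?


Tesla (0.4886)

x=Σ⁻¹μ = [1.1028  -0.4612  0.9335  0.2652  2.3993  1.8801]
y=Σ⁻¹𝟙 = [4.0512  9.9440  9.3039  10.3867  15.1132  13.8736]
a=μᵀx=0.834046  b=𝟙ᵀx=6.119672  c=𝟙ᵀy=62.672643  D=ac−b²=14.821450
λ₁=(c·0.161−b)/D = (62.672643·0.161−6.119672)/14.821450 = 0.267897
λ₂=(a−b·0.161)/D = (0.834046−6.119672·0.161)/14.821450 = -0.010203
w* = 0.267897·x + -0.010203·y:
  w_0 = 0.267897·1.1028 + -0.010203·4.0512 = 0.2541  (GE)
  w_1 = 0.267897·-0.4612 + -0.010203·9.9440 = -0.2250  (Qualcomm)
  w_2 = 0.267897·0.9335 + -0.010203·9.3039 = 0.1552  (Unilever)
  w_3 = 0.267897·0.2652 + -0.010203·10.3867 = -0.0349  (Intel)
  w_4 = 0.267897·2.3993 + -0.010203·15.1132 = 0.4886  (Tesla)
  w_5 = 0.267897·1.8801 + -0.010203·13.8736 = 0.3621  (Xerox)
Σw_i=1.0000  μᵀw=0.1610
σ²=wᵀΣw=λ₁·μ_p+λ₂ = 0.267897·0.161 + -0.010203 = 0.032929 ≈ 0.0329
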